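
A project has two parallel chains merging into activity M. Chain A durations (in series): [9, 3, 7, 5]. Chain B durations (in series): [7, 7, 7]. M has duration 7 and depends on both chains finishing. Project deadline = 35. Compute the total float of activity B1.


Forward pass: ES(B1) = sum of predecessors on chain B = 0
EF = ES + duration = 0 + 7 = 7
Backward pass: LF(M) = deadline = 35; LS(M) = 35 - 7 = 28
LF(B1) = LS(M) - sum(successors on chain B) = 28 - 14 = 14
LS = LF - duration = 14 - 7 = 7
Total float = LS - ES = 7 - 0 = 7

7


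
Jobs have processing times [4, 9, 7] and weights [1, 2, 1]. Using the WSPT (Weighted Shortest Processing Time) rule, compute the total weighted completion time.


Compute p/w ratios and sort ascending (WSPT): [(4, 1), (9, 2), (7, 1)]
Compute weighted completion times:
  Job (p=4,w=1): C=4, w*C=1*4=4
  Job (p=9,w=2): C=13, w*C=2*13=26
  Job (p=7,w=1): C=20, w*C=1*20=20
Total weighted completion time = 50

50


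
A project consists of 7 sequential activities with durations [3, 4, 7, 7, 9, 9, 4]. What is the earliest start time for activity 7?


Activity 7 starts after activities 1 through 6 complete.
Predecessor durations: [3, 4, 7, 7, 9, 9]
ES = 3 + 4 + 7 + 7 + 9 + 9 = 39

39


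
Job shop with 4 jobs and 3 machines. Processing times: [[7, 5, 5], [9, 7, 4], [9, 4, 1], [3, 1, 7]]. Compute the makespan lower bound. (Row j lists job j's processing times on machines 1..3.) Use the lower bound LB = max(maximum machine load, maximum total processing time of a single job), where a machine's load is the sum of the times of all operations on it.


Machine loads:
  Machine 1: 7 + 9 + 9 + 3 = 28
  Machine 2: 5 + 7 + 4 + 1 = 17
  Machine 3: 5 + 4 + 1 + 7 = 17
Max machine load = 28
Job totals:
  Job 1: 17
  Job 2: 20
  Job 3: 14
  Job 4: 11
Max job total = 20
Lower bound = max(28, 20) = 28

28


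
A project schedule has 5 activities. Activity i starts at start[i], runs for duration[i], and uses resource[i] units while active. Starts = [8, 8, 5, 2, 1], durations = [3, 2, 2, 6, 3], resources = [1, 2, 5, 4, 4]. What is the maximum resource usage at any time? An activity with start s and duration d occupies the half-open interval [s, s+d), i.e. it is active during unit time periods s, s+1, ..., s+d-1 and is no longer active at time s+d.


Each activity i is active on [start_i, start_i + duration_i).
Compute total resource usage per time slot:
  t=0: active resources = [], total = 0
  t=1: active resources = [4], total = 4
  t=2: active resources = [4, 4], total = 8
  t=3: active resources = [4, 4], total = 8
  t=4: active resources = [4], total = 4
  t=5: active resources = [5, 4], total = 9
  t=6: active resources = [5, 4], total = 9
  t=7: active resources = [4], total = 4
  t=8: active resources = [1, 2], total = 3
  t=9: active resources = [1, 2], total = 3
  t=10: active resources = [1], total = 1
Peak resource demand = 9

9


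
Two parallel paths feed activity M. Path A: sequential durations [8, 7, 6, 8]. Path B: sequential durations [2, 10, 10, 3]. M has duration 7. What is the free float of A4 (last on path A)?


ES(A4) = sum of predecessors on chain A = 21
EF(A4) = ES + duration = 21 + 8 = 29
Successor of A4 is M. ES(M) = max(sum(A), sum(B)) = max(29, 25) = 29
Free float = ES(successor) - EF(current) = 29 - 29 = 0

0


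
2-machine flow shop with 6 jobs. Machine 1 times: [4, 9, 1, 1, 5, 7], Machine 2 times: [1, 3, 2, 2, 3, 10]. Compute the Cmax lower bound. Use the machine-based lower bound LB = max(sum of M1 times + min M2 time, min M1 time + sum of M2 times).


LB1 = sum(M1 times) + min(M2 times) = 27 + 1 = 28
LB2 = min(M1 times) + sum(M2 times) = 1 + 21 = 22
Lower bound = max(LB1, LB2) = max(28, 22) = 28

28


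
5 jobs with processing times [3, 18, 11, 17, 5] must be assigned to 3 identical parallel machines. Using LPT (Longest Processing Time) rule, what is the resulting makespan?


Sort jobs in decreasing order (LPT): [18, 17, 11, 5, 3]
Assign each job to the least loaded machine:
  Machine 1: jobs [18], load = 18
  Machine 2: jobs [17], load = 17
  Machine 3: jobs [11, 5, 3], load = 19
Makespan = max load = 19

19


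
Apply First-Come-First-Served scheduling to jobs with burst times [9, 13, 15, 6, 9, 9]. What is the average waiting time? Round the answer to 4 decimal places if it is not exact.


FCFS order (as given): [9, 13, 15, 6, 9, 9]
Waiting times:
  Job 1: wait = 0
  Job 2: wait = 9
  Job 3: wait = 22
  Job 4: wait = 37
  Job 5: wait = 43
  Job 6: wait = 52
Sum of waiting times = 163
Average waiting time = 163/6 = 27.1667

27.1667


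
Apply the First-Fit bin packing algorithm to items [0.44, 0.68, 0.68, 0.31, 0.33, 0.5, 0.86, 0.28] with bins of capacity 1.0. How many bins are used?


Place items sequentially using First-Fit:
  Item 0.44 -> new Bin 1
  Item 0.68 -> new Bin 2
  Item 0.68 -> new Bin 3
  Item 0.31 -> Bin 1 (now 0.75)
  Item 0.33 -> new Bin 4
  Item 0.5 -> Bin 4 (now 0.83)
  Item 0.86 -> new Bin 5
  Item 0.28 -> Bin 2 (now 0.96)
Total bins used = 5

5


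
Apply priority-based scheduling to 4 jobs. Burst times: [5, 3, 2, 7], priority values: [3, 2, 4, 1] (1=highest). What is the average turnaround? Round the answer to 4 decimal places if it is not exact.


Sort by priority (ascending = highest first):
Order: [(1, 7), (2, 3), (3, 5), (4, 2)]
Completion times:
  Priority 1, burst=7, C=7
  Priority 2, burst=3, C=10
  Priority 3, burst=5, C=15
  Priority 4, burst=2, C=17
Average turnaround = 49/4 = 12.25

12.25


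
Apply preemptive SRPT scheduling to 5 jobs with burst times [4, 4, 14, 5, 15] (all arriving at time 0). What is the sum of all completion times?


Since all jobs arrive at t=0, SRPT equals SPT ordering.
SPT order: [4, 4, 5, 14, 15]
Completion times:
  Job 1: p=4, C=4
  Job 2: p=4, C=8
  Job 3: p=5, C=13
  Job 4: p=14, C=27
  Job 5: p=15, C=42
Total completion time = 4 + 8 + 13 + 27 + 42 = 94

94


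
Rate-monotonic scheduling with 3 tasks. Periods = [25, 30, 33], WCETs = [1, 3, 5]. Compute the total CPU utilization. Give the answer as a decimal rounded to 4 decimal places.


Compute individual utilizations (exact fractions):
  Task 1: C/T = 1/25 (approx. 0.04)
  Task 2: C/T = 3/30 = 1/10 (approx. 0.1)
  Task 3: C/T = 5/33 (approx. 0.1515)
Total utilization U = 1/25 + 1/10 + 5/33 = 481/1650
Rounded to 4 decimal places: U = 0.2915
RM (Liu & Layland) bound for 3 tasks = 0.779763; compare with U = 481/1650 (approx. 0.291515)
U <= bound, so schedulable by RM sufficient condition.

0.2915


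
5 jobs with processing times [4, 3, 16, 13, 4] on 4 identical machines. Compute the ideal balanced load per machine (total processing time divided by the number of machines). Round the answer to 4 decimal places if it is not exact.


Total processing time = 4 + 3 + 16 + 13 + 4 = 40
Number of machines = 4
Ideal balanced load = 40 / 4 = 10.0

10.0


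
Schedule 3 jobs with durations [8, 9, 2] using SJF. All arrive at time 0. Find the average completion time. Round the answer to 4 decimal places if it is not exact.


SJF order (ascending): [2, 8, 9]
Completion times:
  Job 1: burst=2, C=2
  Job 2: burst=8, C=10
  Job 3: burst=9, C=19
Average completion = 31/3 = 10.3333

10.3333


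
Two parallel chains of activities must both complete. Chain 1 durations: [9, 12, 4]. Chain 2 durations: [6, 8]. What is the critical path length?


Path A total = 9 + 12 + 4 = 25
Path B total = 6 + 8 = 14
Critical path = longest path = max(25, 14) = 25

25


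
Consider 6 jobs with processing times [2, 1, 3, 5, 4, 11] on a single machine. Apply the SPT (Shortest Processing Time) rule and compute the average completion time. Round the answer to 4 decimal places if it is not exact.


Sort jobs by processing time (SPT order): [1, 2, 3, 4, 5, 11]
Compute completion times sequentially:
  Job 1: processing = 1, completes at 1
  Job 2: processing = 2, completes at 3
  Job 3: processing = 3, completes at 6
  Job 4: processing = 4, completes at 10
  Job 5: processing = 5, completes at 15
  Job 6: processing = 11, completes at 26
Sum of completion times = 61
Average completion time = 61/6 = 10.1667

10.1667


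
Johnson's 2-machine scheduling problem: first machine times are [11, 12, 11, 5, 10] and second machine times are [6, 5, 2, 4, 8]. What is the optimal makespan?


Apply Johnson's rule:
  Group 1 (a <= b): []
  Group 2 (a > b): [(5, 10, 8), (1, 11, 6), (2, 12, 5), (4, 5, 4), (3, 11, 2)]
Optimal job order: [5, 1, 2, 4, 3]
Schedule:
  Job 5: M1 done at 10, M2 done at 18
  Job 1: M1 done at 21, M2 done at 27
  Job 2: M1 done at 33, M2 done at 38
  Job 4: M1 done at 38, M2 done at 42
  Job 3: M1 done at 49, M2 done at 51
Makespan = 51

51


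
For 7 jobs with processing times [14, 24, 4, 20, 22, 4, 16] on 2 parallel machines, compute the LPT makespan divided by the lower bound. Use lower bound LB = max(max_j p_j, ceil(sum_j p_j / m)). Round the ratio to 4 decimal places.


LPT order: [24, 22, 20, 16, 14, 4, 4]
Machine loads after assignment: [54, 50]
LPT makespan = 54
Lower bound = max(max_job, ceil(total/2)) = max(24, 52) = 52
Ratio = 54 / 52 = 1.0385

1.0385


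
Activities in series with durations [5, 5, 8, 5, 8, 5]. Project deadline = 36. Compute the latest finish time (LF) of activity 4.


LF(activity 4) = deadline - sum of successor durations
Successors: activities 5 through 6 with durations [8, 5]
Sum of successor durations = 13
LF = 36 - 13 = 23

23


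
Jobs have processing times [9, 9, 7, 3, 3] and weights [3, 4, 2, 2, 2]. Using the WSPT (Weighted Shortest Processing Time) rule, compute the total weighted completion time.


Compute p/w ratios and sort ascending (WSPT): [(3, 2), (3, 2), (9, 4), (9, 3), (7, 2)]
Compute weighted completion times:
  Job (p=3,w=2): C=3, w*C=2*3=6
  Job (p=3,w=2): C=6, w*C=2*6=12
  Job (p=9,w=4): C=15, w*C=4*15=60
  Job (p=9,w=3): C=24, w*C=3*24=72
  Job (p=7,w=2): C=31, w*C=2*31=62
Total weighted completion time = 212

212


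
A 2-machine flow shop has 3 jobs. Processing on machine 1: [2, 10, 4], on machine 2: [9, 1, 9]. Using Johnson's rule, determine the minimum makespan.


Apply Johnson's rule:
  Group 1 (a <= b): [(1, 2, 9), (3, 4, 9)]
  Group 2 (a > b): [(2, 10, 1)]
Optimal job order: [1, 3, 2]
Schedule:
  Job 1: M1 done at 2, M2 done at 11
  Job 3: M1 done at 6, M2 done at 20
  Job 2: M1 done at 16, M2 done at 21
Makespan = 21

21


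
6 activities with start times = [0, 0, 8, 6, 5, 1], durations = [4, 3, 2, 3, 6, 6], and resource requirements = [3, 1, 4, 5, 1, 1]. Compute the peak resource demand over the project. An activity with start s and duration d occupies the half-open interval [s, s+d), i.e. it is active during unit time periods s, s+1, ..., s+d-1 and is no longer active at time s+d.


Each activity i is active on [start_i, start_i + duration_i).
Compute total resource usage per time slot:
  t=0: active resources = [3, 1], total = 4
  t=1: active resources = [3, 1, 1], total = 5
  t=2: active resources = [3, 1, 1], total = 5
  t=3: active resources = [3, 1], total = 4
  t=4: active resources = [1], total = 1
  t=5: active resources = [1, 1], total = 2
  t=6: active resources = [5, 1, 1], total = 7
  t=7: active resources = [5, 1], total = 6
  t=8: active resources = [4, 5, 1], total = 10
  t=9: active resources = [4, 1], total = 5
  t=10: active resources = [1], total = 1
Peak resource demand = 10

10


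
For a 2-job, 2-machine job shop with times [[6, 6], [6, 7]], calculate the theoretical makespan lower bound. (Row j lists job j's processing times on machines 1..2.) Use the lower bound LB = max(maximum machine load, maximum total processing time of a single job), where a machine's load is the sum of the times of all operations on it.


Machine loads:
  Machine 1: 6 + 6 = 12
  Machine 2: 6 + 7 = 13
Max machine load = 13
Job totals:
  Job 1: 12
  Job 2: 13
Max job total = 13
Lower bound = max(13, 13) = 13

13


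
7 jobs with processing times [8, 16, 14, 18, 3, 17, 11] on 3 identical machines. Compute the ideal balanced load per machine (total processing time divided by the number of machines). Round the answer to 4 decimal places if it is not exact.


Total processing time = 8 + 16 + 14 + 18 + 3 + 17 + 11 = 87
Number of machines = 3
Ideal balanced load = 87 / 3 = 29.0

29.0


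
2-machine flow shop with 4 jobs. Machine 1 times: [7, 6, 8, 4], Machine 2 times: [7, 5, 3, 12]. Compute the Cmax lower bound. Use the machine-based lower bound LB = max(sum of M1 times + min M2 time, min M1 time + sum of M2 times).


LB1 = sum(M1 times) + min(M2 times) = 25 + 3 = 28
LB2 = min(M1 times) + sum(M2 times) = 4 + 27 = 31
Lower bound = max(LB1, LB2) = max(28, 31) = 31

31


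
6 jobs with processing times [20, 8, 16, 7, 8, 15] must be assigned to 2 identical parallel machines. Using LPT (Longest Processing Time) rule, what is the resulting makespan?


Sort jobs in decreasing order (LPT): [20, 16, 15, 8, 8, 7]
Assign each job to the least loaded machine:
  Machine 1: jobs [20, 8, 8], load = 36
  Machine 2: jobs [16, 15, 7], load = 38
Makespan = max load = 38

38


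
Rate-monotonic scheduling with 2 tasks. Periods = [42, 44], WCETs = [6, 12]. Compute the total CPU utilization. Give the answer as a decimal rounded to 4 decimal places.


Compute individual utilizations (exact fractions):
  Task 1: C/T = 6/42 = 1/7 (approx. 0.1429)
  Task 2: C/T = 12/44 = 3/11 (approx. 0.2727)
Total utilization U = 1/7 + 3/11 = 32/77
Rounded to 4 decimal places: U = 0.4156
RM (Liu & Layland) bound for 2 tasks = 0.828427; compare with U = 32/77 (approx. 0.415584)
U <= bound, so schedulable by RM sufficient condition.

0.4156


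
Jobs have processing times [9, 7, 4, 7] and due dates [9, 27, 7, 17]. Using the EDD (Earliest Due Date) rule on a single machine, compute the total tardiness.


Sort by due date (EDD order): [(4, 7), (9, 9), (7, 17), (7, 27)]
Compute completion times and tardiness:
  Job 1: p=4, d=7, C=4, tardiness=max(0,4-7)=0
  Job 2: p=9, d=9, C=13, tardiness=max(0,13-9)=4
  Job 3: p=7, d=17, C=20, tardiness=max(0,20-17)=3
  Job 4: p=7, d=27, C=27, tardiness=max(0,27-27)=0
Total tardiness = 7

7


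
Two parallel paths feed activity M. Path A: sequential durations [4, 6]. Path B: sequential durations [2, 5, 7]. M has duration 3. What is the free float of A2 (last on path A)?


ES(A2) = sum of predecessors on chain A = 4
EF(A2) = ES + duration = 4 + 6 = 10
Successor of A2 is M. ES(M) = max(sum(A), sum(B)) = max(10, 14) = 14
Free float = ES(successor) - EF(current) = 14 - 10 = 4

4


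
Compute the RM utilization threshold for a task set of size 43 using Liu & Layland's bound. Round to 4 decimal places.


Compute 2^(1/43) = 1.0162503252
Subtract 1: 1.0162503252 - 1 = 0.0162503252
Multiply by n: 43 * 0.0162503252 = 0.6987639836
Round to 4 dp: 0.6988

0.6988


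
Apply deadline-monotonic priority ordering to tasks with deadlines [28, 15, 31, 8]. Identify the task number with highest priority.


Sort tasks by relative deadline (ascending):
  Task 4: deadline = 8
  Task 2: deadline = 15
  Task 1: deadline = 28
  Task 3: deadline = 31
Priority order (highest first): [4, 2, 1, 3]
Highest priority task = 4

4


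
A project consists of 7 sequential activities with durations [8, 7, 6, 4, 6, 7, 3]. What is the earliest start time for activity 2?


Activity 2 starts after activities 1 through 1 complete.
Predecessor durations: [8]
ES = 8 = 8

8


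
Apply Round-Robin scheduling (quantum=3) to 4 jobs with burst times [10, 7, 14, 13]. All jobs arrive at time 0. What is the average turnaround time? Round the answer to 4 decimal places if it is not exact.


Time quantum = 3
Execution trace:
  J1 runs 3 units, time = 3
  J2 runs 3 units, time = 6
  J3 runs 3 units, time = 9
  J4 runs 3 units, time = 12
  J1 runs 3 units, time = 15
  J2 runs 3 units, time = 18
  J3 runs 3 units, time = 21
  J4 runs 3 units, time = 24
  J1 runs 3 units, time = 27
  J2 runs 1 units, time = 28
  J3 runs 3 units, time = 31
  J4 runs 3 units, time = 34
  J1 runs 1 units, time = 35
  J3 runs 3 units, time = 38
  J4 runs 3 units, time = 41
  J3 runs 2 units, time = 43
  J4 runs 1 units, time = 44
Finish times: [35, 28, 43, 44]
Average turnaround = 150/4 = 37.5

37.5


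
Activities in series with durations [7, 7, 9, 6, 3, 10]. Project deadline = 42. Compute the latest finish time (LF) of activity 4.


LF(activity 4) = deadline - sum of successor durations
Successors: activities 5 through 6 with durations [3, 10]
Sum of successor durations = 13
LF = 42 - 13 = 29

29


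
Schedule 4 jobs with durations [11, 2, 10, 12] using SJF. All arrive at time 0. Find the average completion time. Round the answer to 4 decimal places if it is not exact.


SJF order (ascending): [2, 10, 11, 12]
Completion times:
  Job 1: burst=2, C=2
  Job 2: burst=10, C=12
  Job 3: burst=11, C=23
  Job 4: burst=12, C=35
Average completion = 72/4 = 18.0

18.0


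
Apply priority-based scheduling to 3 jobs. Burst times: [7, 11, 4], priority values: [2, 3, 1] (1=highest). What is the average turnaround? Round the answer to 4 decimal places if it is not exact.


Sort by priority (ascending = highest first):
Order: [(1, 4), (2, 7), (3, 11)]
Completion times:
  Priority 1, burst=4, C=4
  Priority 2, burst=7, C=11
  Priority 3, burst=11, C=22
Average turnaround = 37/3 = 12.3333

12.3333


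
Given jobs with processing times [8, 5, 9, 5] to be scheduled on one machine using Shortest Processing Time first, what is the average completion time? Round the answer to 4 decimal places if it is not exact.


Sort jobs by processing time (SPT order): [5, 5, 8, 9]
Compute completion times sequentially:
  Job 1: processing = 5, completes at 5
  Job 2: processing = 5, completes at 10
  Job 3: processing = 8, completes at 18
  Job 4: processing = 9, completes at 27
Sum of completion times = 60
Average completion time = 60/4 = 15.0

15.0


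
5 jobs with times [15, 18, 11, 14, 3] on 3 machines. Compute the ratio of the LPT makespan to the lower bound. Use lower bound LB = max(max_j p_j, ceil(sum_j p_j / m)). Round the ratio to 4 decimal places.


LPT order: [18, 15, 14, 11, 3]
Machine loads after assignment: [18, 18, 25]
LPT makespan = 25
Lower bound = max(max_job, ceil(total/3)) = max(18, 21) = 21
Ratio = 25 / 21 = 1.1905

1.1905


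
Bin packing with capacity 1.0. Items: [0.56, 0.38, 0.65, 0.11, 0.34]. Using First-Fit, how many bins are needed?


Place items sequentially using First-Fit:
  Item 0.56 -> new Bin 1
  Item 0.38 -> Bin 1 (now 0.94)
  Item 0.65 -> new Bin 2
  Item 0.11 -> Bin 2 (now 0.76)
  Item 0.34 -> new Bin 3
Total bins used = 3

3


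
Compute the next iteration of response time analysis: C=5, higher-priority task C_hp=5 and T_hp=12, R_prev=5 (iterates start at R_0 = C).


R_next = C + ceil(R_prev / T_hp) * C_hp
ceil(5 / 12) = ceil(0.4167) = 1
Interference = 1 * 5 = 5
R_next = 5 + 5 = 10

10


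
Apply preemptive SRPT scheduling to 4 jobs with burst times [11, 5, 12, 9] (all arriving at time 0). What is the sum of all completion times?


Since all jobs arrive at t=0, SRPT equals SPT ordering.
SPT order: [5, 9, 11, 12]
Completion times:
  Job 1: p=5, C=5
  Job 2: p=9, C=14
  Job 3: p=11, C=25
  Job 4: p=12, C=37
Total completion time = 5 + 14 + 25 + 37 = 81

81


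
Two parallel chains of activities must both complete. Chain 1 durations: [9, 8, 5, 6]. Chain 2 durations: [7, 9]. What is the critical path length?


Path A total = 9 + 8 + 5 + 6 = 28
Path B total = 7 + 9 = 16
Critical path = longest path = max(28, 16) = 28

28


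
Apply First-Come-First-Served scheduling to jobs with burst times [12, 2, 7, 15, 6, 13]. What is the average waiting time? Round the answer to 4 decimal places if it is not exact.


FCFS order (as given): [12, 2, 7, 15, 6, 13]
Waiting times:
  Job 1: wait = 0
  Job 2: wait = 12
  Job 3: wait = 14
  Job 4: wait = 21
  Job 5: wait = 36
  Job 6: wait = 42
Sum of waiting times = 125
Average waiting time = 125/6 = 20.8333

20.8333


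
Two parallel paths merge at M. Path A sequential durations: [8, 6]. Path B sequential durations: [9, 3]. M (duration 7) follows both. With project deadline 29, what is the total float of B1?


Forward pass: ES(B1) = sum of predecessors on chain B = 0
EF = ES + duration = 0 + 9 = 9
Backward pass: LF(M) = deadline = 29; LS(M) = 29 - 7 = 22
LF(B1) = LS(M) - sum(successors on chain B) = 22 - 3 = 19
LS = LF - duration = 19 - 9 = 10
Total float = LS - ES = 10 - 0 = 10

10


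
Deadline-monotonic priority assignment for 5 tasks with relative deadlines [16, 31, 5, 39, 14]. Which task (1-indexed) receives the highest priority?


Sort tasks by relative deadline (ascending):
  Task 3: deadline = 5
  Task 5: deadline = 14
  Task 1: deadline = 16
  Task 2: deadline = 31
  Task 4: deadline = 39
Priority order (highest first): [3, 5, 1, 2, 4]
Highest priority task = 3

3


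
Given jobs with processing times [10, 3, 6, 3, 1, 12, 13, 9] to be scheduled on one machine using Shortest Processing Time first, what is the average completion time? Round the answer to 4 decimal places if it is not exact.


Sort jobs by processing time (SPT order): [1, 3, 3, 6, 9, 10, 12, 13]
Compute completion times sequentially:
  Job 1: processing = 1, completes at 1
  Job 2: processing = 3, completes at 4
  Job 3: processing = 3, completes at 7
  Job 4: processing = 6, completes at 13
  Job 5: processing = 9, completes at 22
  Job 6: processing = 10, completes at 32
  Job 7: processing = 12, completes at 44
  Job 8: processing = 13, completes at 57
Sum of completion times = 180
Average completion time = 180/8 = 22.5

22.5


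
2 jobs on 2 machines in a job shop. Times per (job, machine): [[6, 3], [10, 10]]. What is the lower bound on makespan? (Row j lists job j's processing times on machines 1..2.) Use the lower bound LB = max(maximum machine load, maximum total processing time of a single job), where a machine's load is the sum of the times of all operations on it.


Machine loads:
  Machine 1: 6 + 10 = 16
  Machine 2: 3 + 10 = 13
Max machine load = 16
Job totals:
  Job 1: 9
  Job 2: 20
Max job total = 20
Lower bound = max(16, 20) = 20

20


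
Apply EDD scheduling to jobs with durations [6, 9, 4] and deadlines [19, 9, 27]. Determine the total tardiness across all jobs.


Sort by due date (EDD order): [(9, 9), (6, 19), (4, 27)]
Compute completion times and tardiness:
  Job 1: p=9, d=9, C=9, tardiness=max(0,9-9)=0
  Job 2: p=6, d=19, C=15, tardiness=max(0,15-19)=0
  Job 3: p=4, d=27, C=19, tardiness=max(0,19-27)=0
Total tardiness = 0

0


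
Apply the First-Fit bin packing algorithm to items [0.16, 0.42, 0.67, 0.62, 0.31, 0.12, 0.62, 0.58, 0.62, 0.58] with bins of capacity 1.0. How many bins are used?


Place items sequentially using First-Fit:
  Item 0.16 -> new Bin 1
  Item 0.42 -> Bin 1 (now 0.58)
  Item 0.67 -> new Bin 2
  Item 0.62 -> new Bin 3
  Item 0.31 -> Bin 1 (now 0.89)
  Item 0.12 -> Bin 2 (now 0.79)
  Item 0.62 -> new Bin 4
  Item 0.58 -> new Bin 5
  Item 0.62 -> new Bin 6
  Item 0.58 -> new Bin 7
Total bins used = 7

7


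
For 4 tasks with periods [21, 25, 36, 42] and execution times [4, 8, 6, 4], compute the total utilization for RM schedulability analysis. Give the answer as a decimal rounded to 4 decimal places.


Compute individual utilizations (exact fractions):
  Task 1: C/T = 4/21 (approx. 0.1905)
  Task 2: C/T = 8/25 (approx. 0.32)
  Task 3: C/T = 6/36 = 1/6 (approx. 0.1667)
  Task 4: C/T = 4/42 = 2/21 (approx. 0.0952)
Total utilization U = 4/21 + 8/25 + 1/6 + 2/21 = 811/1050
Rounded to 4 decimal places: U = 0.7724
RM (Liu & Layland) bound for 4 tasks = 0.756828; compare with U = 811/1050 (approx. 0.772381)
bound < U <= 1, so the RM sufficient condition is not met (inconclusive; an exact test such as response-time analysis is needed).

0.7724


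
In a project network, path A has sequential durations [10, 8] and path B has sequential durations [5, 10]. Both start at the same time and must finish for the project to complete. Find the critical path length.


Path A total = 10 + 8 = 18
Path B total = 5 + 10 = 15
Critical path = longest path = max(18, 15) = 18

18


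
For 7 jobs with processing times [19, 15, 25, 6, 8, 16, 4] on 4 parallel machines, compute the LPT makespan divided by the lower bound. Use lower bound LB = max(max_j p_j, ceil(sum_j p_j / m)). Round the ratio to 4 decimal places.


LPT order: [25, 19, 16, 15, 8, 6, 4]
Machine loads after assignment: [25, 23, 22, 23]
LPT makespan = 25
Lower bound = max(max_job, ceil(total/4)) = max(25, 24) = 25
Ratio = 25 / 25 = 1.0

1.0


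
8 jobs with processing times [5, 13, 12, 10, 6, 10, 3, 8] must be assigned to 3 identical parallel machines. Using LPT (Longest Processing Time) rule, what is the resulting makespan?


Sort jobs in decreasing order (LPT): [13, 12, 10, 10, 8, 6, 5, 3]
Assign each job to the least loaded machine:
  Machine 1: jobs [13, 6, 5], load = 24
  Machine 2: jobs [12, 8, 3], load = 23
  Machine 3: jobs [10, 10], load = 20
Makespan = max load = 24

24


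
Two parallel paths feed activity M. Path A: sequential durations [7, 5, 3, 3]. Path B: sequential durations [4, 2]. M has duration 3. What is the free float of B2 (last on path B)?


ES(B2) = sum of predecessors on chain B = 4
EF(B2) = ES + duration = 4 + 2 = 6
Successor of B2 is M. ES(M) = max(sum(A), sum(B)) = max(18, 6) = 18
Free float = ES(successor) - EF(current) = 18 - 6 = 12

12


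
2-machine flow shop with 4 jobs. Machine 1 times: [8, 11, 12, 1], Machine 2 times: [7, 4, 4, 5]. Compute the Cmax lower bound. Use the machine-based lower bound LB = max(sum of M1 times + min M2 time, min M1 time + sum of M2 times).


LB1 = sum(M1 times) + min(M2 times) = 32 + 4 = 36
LB2 = min(M1 times) + sum(M2 times) = 1 + 20 = 21
Lower bound = max(LB1, LB2) = max(36, 21) = 36

36


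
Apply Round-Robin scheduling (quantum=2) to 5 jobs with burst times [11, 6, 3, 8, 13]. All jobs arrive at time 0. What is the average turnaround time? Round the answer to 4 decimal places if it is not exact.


Time quantum = 2
Execution trace:
  J1 runs 2 units, time = 2
  J2 runs 2 units, time = 4
  J3 runs 2 units, time = 6
  J4 runs 2 units, time = 8
  J5 runs 2 units, time = 10
  J1 runs 2 units, time = 12
  J2 runs 2 units, time = 14
  J3 runs 1 units, time = 15
  J4 runs 2 units, time = 17
  J5 runs 2 units, time = 19
  J1 runs 2 units, time = 21
  J2 runs 2 units, time = 23
  J4 runs 2 units, time = 25
  J5 runs 2 units, time = 27
  J1 runs 2 units, time = 29
  J4 runs 2 units, time = 31
  J5 runs 2 units, time = 33
  J1 runs 2 units, time = 35
  J5 runs 2 units, time = 37
  J1 runs 1 units, time = 38
  J5 runs 2 units, time = 40
  J5 runs 1 units, time = 41
Finish times: [38, 23, 15, 31, 41]
Average turnaround = 148/5 = 29.6

29.6


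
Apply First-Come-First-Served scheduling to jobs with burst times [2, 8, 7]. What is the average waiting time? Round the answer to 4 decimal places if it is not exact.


FCFS order (as given): [2, 8, 7]
Waiting times:
  Job 1: wait = 0
  Job 2: wait = 2
  Job 3: wait = 10
Sum of waiting times = 12
Average waiting time = 12/3 = 4.0

4.0


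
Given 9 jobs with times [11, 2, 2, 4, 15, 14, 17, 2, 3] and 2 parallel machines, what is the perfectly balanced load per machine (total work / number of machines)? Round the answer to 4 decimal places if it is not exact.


Total processing time = 11 + 2 + 2 + 4 + 15 + 14 + 17 + 2 + 3 = 70
Number of machines = 2
Ideal balanced load = 70 / 2 = 35.0

35.0


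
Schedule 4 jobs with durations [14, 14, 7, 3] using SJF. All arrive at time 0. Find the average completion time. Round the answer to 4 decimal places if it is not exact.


SJF order (ascending): [3, 7, 14, 14]
Completion times:
  Job 1: burst=3, C=3
  Job 2: burst=7, C=10
  Job 3: burst=14, C=24
  Job 4: burst=14, C=38
Average completion = 75/4 = 18.75

18.75


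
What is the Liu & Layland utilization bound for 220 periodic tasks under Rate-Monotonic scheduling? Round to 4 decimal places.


Compute 2^(1/220) = 1.0031556376
Subtract 1: 1.0031556376 - 1 = 0.0031556376
Multiply by n: 220 * 0.0031556376 = 0.6942402720
Round to 4 dp: 0.6942

0.6942


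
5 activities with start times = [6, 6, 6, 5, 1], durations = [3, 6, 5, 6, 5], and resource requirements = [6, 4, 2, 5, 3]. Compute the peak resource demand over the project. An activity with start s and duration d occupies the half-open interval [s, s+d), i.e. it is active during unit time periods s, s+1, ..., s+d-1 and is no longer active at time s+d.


Each activity i is active on [start_i, start_i + duration_i).
Compute total resource usage per time slot:
  t=0: active resources = [], total = 0
  t=1: active resources = [3], total = 3
  t=2: active resources = [3], total = 3
  t=3: active resources = [3], total = 3
  t=4: active resources = [3], total = 3
  t=5: active resources = [5, 3], total = 8
  t=6: active resources = [6, 4, 2, 5], total = 17
  t=7: active resources = [6, 4, 2, 5], total = 17
  t=8: active resources = [6, 4, 2, 5], total = 17
  t=9: active resources = [4, 2, 5], total = 11
  t=10: active resources = [4, 2, 5], total = 11
  t=11: active resources = [4], total = 4
Peak resource demand = 17

17


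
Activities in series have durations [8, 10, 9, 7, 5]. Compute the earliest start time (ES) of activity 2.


Activity 2 starts after activities 1 through 1 complete.
Predecessor durations: [8]
ES = 8 = 8

8


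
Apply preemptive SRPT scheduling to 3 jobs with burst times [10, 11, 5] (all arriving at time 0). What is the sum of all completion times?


Since all jobs arrive at t=0, SRPT equals SPT ordering.
SPT order: [5, 10, 11]
Completion times:
  Job 1: p=5, C=5
  Job 2: p=10, C=15
  Job 3: p=11, C=26
Total completion time = 5 + 15 + 26 = 46

46


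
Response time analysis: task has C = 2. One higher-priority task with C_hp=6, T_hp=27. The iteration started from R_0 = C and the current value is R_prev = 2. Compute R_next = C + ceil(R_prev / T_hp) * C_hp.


R_next = C + ceil(R_prev / T_hp) * C_hp
ceil(2 / 27) = ceil(0.0741) = 1
Interference = 1 * 6 = 6
R_next = 2 + 6 = 8

8


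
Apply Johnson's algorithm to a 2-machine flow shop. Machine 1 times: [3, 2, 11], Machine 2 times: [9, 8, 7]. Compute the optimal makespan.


Apply Johnson's rule:
  Group 1 (a <= b): [(2, 2, 8), (1, 3, 9)]
  Group 2 (a > b): [(3, 11, 7)]
Optimal job order: [2, 1, 3]
Schedule:
  Job 2: M1 done at 2, M2 done at 10
  Job 1: M1 done at 5, M2 done at 19
  Job 3: M1 done at 16, M2 done at 26
Makespan = 26

26


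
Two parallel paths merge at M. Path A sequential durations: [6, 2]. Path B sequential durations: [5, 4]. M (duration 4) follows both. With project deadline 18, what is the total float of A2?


Forward pass: ES(A2) = sum of predecessors on chain A = 6
EF = ES + duration = 6 + 2 = 8
Backward pass: LF(M) = deadline = 18; LS(M) = 18 - 4 = 14
LF(A2) = LS(M) - sum(successors on chain A) = 14 - 0 = 14
LS = LF - duration = 14 - 2 = 12
Total float = LS - ES = 12 - 6 = 6

6


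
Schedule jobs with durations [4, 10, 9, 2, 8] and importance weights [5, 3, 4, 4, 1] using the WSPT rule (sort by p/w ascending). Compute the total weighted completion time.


Compute p/w ratios and sort ascending (WSPT): [(2, 4), (4, 5), (9, 4), (10, 3), (8, 1)]
Compute weighted completion times:
  Job (p=2,w=4): C=2, w*C=4*2=8
  Job (p=4,w=5): C=6, w*C=5*6=30
  Job (p=9,w=4): C=15, w*C=4*15=60
  Job (p=10,w=3): C=25, w*C=3*25=75
  Job (p=8,w=1): C=33, w*C=1*33=33
Total weighted completion time = 206

206


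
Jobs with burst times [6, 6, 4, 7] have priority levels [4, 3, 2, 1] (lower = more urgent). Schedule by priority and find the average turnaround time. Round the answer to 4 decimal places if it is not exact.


Sort by priority (ascending = highest first):
Order: [(1, 7), (2, 4), (3, 6), (4, 6)]
Completion times:
  Priority 1, burst=7, C=7
  Priority 2, burst=4, C=11
  Priority 3, burst=6, C=17
  Priority 4, burst=6, C=23
Average turnaround = 58/4 = 14.5

14.5


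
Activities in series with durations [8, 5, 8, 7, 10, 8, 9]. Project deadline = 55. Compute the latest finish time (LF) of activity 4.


LF(activity 4) = deadline - sum of successor durations
Successors: activities 5 through 7 with durations [10, 8, 9]
Sum of successor durations = 27
LF = 55 - 27 = 28

28


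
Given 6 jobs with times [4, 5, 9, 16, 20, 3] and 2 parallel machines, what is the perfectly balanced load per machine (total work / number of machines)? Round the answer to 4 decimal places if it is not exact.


Total processing time = 4 + 5 + 9 + 16 + 20 + 3 = 57
Number of machines = 2
Ideal balanced load = 57 / 2 = 28.5

28.5


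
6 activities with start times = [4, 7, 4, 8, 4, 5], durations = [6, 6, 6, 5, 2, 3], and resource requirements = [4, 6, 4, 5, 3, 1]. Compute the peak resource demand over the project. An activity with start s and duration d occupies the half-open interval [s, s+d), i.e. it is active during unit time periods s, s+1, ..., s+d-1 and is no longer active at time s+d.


Each activity i is active on [start_i, start_i + duration_i).
Compute total resource usage per time slot:
  t=0: active resources = [], total = 0
  t=1: active resources = [], total = 0
  t=2: active resources = [], total = 0
  t=3: active resources = [], total = 0
  t=4: active resources = [4, 4, 3], total = 11
  t=5: active resources = [4, 4, 3, 1], total = 12
  t=6: active resources = [4, 4, 1], total = 9
  t=7: active resources = [4, 6, 4, 1], total = 15
  t=8: active resources = [4, 6, 4, 5], total = 19
  t=9: active resources = [4, 6, 4, 5], total = 19
  t=10: active resources = [6, 5], total = 11
  t=11: active resources = [6, 5], total = 11
  t=12: active resources = [6, 5], total = 11
Peak resource demand = 19

19


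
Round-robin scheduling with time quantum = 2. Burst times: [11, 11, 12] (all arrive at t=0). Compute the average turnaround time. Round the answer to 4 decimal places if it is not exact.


Time quantum = 2
Execution trace:
  J1 runs 2 units, time = 2
  J2 runs 2 units, time = 4
  J3 runs 2 units, time = 6
  J1 runs 2 units, time = 8
  J2 runs 2 units, time = 10
  J3 runs 2 units, time = 12
  J1 runs 2 units, time = 14
  J2 runs 2 units, time = 16
  J3 runs 2 units, time = 18
  J1 runs 2 units, time = 20
  J2 runs 2 units, time = 22
  J3 runs 2 units, time = 24
  J1 runs 2 units, time = 26
  J2 runs 2 units, time = 28
  J3 runs 2 units, time = 30
  J1 runs 1 units, time = 31
  J2 runs 1 units, time = 32
  J3 runs 2 units, time = 34
Finish times: [31, 32, 34]
Average turnaround = 97/3 = 32.3333

32.3333


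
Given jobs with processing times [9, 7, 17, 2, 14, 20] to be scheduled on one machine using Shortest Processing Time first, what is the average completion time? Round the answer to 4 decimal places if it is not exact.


Sort jobs by processing time (SPT order): [2, 7, 9, 14, 17, 20]
Compute completion times sequentially:
  Job 1: processing = 2, completes at 2
  Job 2: processing = 7, completes at 9
  Job 3: processing = 9, completes at 18
  Job 4: processing = 14, completes at 32
  Job 5: processing = 17, completes at 49
  Job 6: processing = 20, completes at 69
Sum of completion times = 179
Average completion time = 179/6 = 29.8333

29.8333


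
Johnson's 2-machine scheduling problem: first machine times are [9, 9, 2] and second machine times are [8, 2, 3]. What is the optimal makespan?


Apply Johnson's rule:
  Group 1 (a <= b): [(3, 2, 3)]
  Group 2 (a > b): [(1, 9, 8), (2, 9, 2)]
Optimal job order: [3, 1, 2]
Schedule:
  Job 3: M1 done at 2, M2 done at 5
  Job 1: M1 done at 11, M2 done at 19
  Job 2: M1 done at 20, M2 done at 22
Makespan = 22

22


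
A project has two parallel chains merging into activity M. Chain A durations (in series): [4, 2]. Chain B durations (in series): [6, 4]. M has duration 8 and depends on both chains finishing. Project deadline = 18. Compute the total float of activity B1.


Forward pass: ES(B1) = sum of predecessors on chain B = 0
EF = ES + duration = 0 + 6 = 6
Backward pass: LF(M) = deadline = 18; LS(M) = 18 - 8 = 10
LF(B1) = LS(M) - sum(successors on chain B) = 10 - 4 = 6
LS = LF - duration = 6 - 6 = 0
Total float = LS - ES = 0 - 0 = 0

0


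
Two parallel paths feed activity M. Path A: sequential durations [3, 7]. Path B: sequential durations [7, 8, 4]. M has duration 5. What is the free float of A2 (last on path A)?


ES(A2) = sum of predecessors on chain A = 3
EF(A2) = ES + duration = 3 + 7 = 10
Successor of A2 is M. ES(M) = max(sum(A), sum(B)) = max(10, 19) = 19
Free float = ES(successor) - EF(current) = 19 - 10 = 9

9


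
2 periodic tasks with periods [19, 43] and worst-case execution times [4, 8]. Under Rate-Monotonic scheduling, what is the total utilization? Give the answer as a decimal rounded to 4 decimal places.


Compute individual utilizations (exact fractions):
  Task 1: C/T = 4/19 (approx. 0.2105)
  Task 2: C/T = 8/43 (approx. 0.186)
Total utilization U = 4/19 + 8/43 = 324/817
Rounded to 4 decimal places: U = 0.3966
RM (Liu & Layland) bound for 2 tasks = 0.828427; compare with U = 324/817 (approx. 0.396573)
U <= bound, so schedulable by RM sufficient condition.

0.3966


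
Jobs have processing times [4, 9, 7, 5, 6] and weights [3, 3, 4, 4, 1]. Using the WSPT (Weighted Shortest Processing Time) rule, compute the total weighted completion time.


Compute p/w ratios and sort ascending (WSPT): [(5, 4), (4, 3), (7, 4), (9, 3), (6, 1)]
Compute weighted completion times:
  Job (p=5,w=4): C=5, w*C=4*5=20
  Job (p=4,w=3): C=9, w*C=3*9=27
  Job (p=7,w=4): C=16, w*C=4*16=64
  Job (p=9,w=3): C=25, w*C=3*25=75
  Job (p=6,w=1): C=31, w*C=1*31=31
Total weighted completion time = 217

217


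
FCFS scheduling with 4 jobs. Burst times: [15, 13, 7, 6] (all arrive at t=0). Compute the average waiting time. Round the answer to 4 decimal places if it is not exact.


FCFS order (as given): [15, 13, 7, 6]
Waiting times:
  Job 1: wait = 0
  Job 2: wait = 15
  Job 3: wait = 28
  Job 4: wait = 35
Sum of waiting times = 78
Average waiting time = 78/4 = 19.5

19.5


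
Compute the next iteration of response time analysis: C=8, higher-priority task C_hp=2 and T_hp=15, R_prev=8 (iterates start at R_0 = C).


R_next = C + ceil(R_prev / T_hp) * C_hp
ceil(8 / 15) = ceil(0.5333) = 1
Interference = 1 * 2 = 2
R_next = 8 + 2 = 10

10


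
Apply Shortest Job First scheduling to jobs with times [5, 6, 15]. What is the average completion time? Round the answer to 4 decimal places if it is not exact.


SJF order (ascending): [5, 6, 15]
Completion times:
  Job 1: burst=5, C=5
  Job 2: burst=6, C=11
  Job 3: burst=15, C=26
Average completion = 42/3 = 14.0

14.0


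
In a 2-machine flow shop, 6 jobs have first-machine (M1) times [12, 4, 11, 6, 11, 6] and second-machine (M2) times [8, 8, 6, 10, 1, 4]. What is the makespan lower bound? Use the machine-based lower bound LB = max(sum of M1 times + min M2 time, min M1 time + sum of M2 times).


LB1 = sum(M1 times) + min(M2 times) = 50 + 1 = 51
LB2 = min(M1 times) + sum(M2 times) = 4 + 37 = 41
Lower bound = max(LB1, LB2) = max(51, 41) = 51

51


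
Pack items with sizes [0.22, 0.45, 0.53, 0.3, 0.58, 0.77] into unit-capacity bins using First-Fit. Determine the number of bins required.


Place items sequentially using First-Fit:
  Item 0.22 -> new Bin 1
  Item 0.45 -> Bin 1 (now 0.67)
  Item 0.53 -> new Bin 2
  Item 0.3 -> Bin 1 (now 0.97)
  Item 0.58 -> new Bin 3
  Item 0.77 -> new Bin 4
Total bins used = 4

4


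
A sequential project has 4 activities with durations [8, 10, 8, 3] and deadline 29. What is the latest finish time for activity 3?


LF(activity 3) = deadline - sum of successor durations
Successors: activities 4 through 4 with durations [3]
Sum of successor durations = 3
LF = 29 - 3 = 26

26


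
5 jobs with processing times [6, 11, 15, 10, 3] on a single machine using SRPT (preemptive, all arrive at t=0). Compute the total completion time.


Since all jobs arrive at t=0, SRPT equals SPT ordering.
SPT order: [3, 6, 10, 11, 15]
Completion times:
  Job 1: p=3, C=3
  Job 2: p=6, C=9
  Job 3: p=10, C=19
  Job 4: p=11, C=30
  Job 5: p=15, C=45
Total completion time = 3 + 9 + 19 + 30 + 45 = 106

106
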